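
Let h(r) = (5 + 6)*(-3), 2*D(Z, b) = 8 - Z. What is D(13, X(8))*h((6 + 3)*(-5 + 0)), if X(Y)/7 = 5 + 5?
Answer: 165/2 ≈ 82.500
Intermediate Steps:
X(Y) = 70 (X(Y) = 7*(5 + 5) = 7*10 = 70)
D(Z, b) = 4 - Z/2 (D(Z, b) = (8 - Z)/2 = 4 - Z/2)
h(r) = -33 (h(r) = 11*(-3) = -33)
D(13, X(8))*h((6 + 3)*(-5 + 0)) = (4 - ½*13)*(-33) = (4 - 13/2)*(-33) = -5/2*(-33) = 165/2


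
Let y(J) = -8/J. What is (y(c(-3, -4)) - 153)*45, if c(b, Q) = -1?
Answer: -6525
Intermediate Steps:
(y(c(-3, -4)) - 153)*45 = (-8/(-1) - 153)*45 = (-8*(-1) - 153)*45 = (8 - 153)*45 = -145*45 = -6525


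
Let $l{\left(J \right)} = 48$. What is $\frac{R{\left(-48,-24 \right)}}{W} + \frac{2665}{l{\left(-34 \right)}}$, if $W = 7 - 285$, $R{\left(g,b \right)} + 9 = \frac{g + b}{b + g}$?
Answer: $\frac{370627}{6672} \approx 55.55$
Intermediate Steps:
$R{\left(g,b \right)} = -8$ ($R{\left(g,b \right)} = -9 + \frac{g + b}{b + g} = -9 + \frac{b + g}{b + g} = -9 + 1 = -8$)
$W = -278$ ($W = 7 - 285 = -278$)
$\frac{R{\left(-48,-24 \right)}}{W} + \frac{2665}{l{\left(-34 \right)}} = - \frac{8}{-278} + \frac{2665}{48} = \left(-8\right) \left(- \frac{1}{278}\right) + 2665 \cdot \frac{1}{48} = \frac{4}{139} + \frac{2665}{48} = \frac{370627}{6672}$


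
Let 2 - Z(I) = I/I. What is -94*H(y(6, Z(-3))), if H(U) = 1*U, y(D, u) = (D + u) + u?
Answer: -752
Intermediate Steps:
Z(I) = 1 (Z(I) = 2 - I/I = 2 - 1*1 = 2 - 1 = 1)
y(D, u) = D + 2*u
H(U) = U
-94*H(y(6, Z(-3))) = -94*(6 + 2*1) = -94*(6 + 2) = -94*8 = -752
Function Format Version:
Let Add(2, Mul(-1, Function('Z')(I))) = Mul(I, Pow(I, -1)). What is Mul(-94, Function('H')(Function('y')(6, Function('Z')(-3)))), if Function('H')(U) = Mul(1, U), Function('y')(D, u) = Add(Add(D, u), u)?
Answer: -752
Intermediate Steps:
Function('Z')(I) = 1 (Function('Z')(I) = Add(2, Mul(-1, Mul(I, Pow(I, -1)))) = Add(2, Mul(-1, 1)) = Add(2, -1) = 1)
Function('y')(D, u) = Add(D, Mul(2, u))
Function('H')(U) = U
Mul(-94, Function('H')(Function('y')(6, Function('Z')(-3)))) = Mul(-94, Add(6, Mul(2, 1))) = Mul(-94, Add(6, 2)) = Mul(-94, 8) = -752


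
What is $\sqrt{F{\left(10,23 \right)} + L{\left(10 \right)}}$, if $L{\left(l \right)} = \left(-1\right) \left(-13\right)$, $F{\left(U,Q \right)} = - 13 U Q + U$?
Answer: $i \sqrt{2967} \approx 54.47 i$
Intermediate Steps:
$F{\left(U,Q \right)} = U - 13 Q U$ ($F{\left(U,Q \right)} = - 13 Q U + U = U - 13 Q U$)
$L{\left(l \right)} = 13$
$\sqrt{F{\left(10,23 \right)} + L{\left(10 \right)}} = \sqrt{10 \left(1 - 299\right) + 13} = \sqrt{10 \left(-298\right) + 13} = \sqrt{-2980 + 13} = \sqrt{-2967} = i \sqrt{2967}$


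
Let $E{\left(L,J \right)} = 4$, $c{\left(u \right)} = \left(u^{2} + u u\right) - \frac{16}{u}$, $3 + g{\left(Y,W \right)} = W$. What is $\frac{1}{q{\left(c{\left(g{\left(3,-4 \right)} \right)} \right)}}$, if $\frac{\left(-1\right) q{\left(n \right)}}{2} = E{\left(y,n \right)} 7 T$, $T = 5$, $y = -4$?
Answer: $- \frac{1}{280} \approx -0.0035714$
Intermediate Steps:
$g{\left(Y,W \right)} = -3 + W$
$c{\left(u \right)} = - \frac{16}{u} + 2 u^{2}$ ($c{\left(u \right)} = \left(u^{2} + u^{2}\right) - \frac{16}{u} = 2 u^{2} - \frac{16}{u} = - \frac{16}{u} + 2 u^{2}$)
$q{\left(n \right)} = -280$ ($q{\left(n \right)} = - 2 \cdot 4 \cdot 7 \cdot 5 = - 2 \cdot 28 \cdot 5 = \left(-2\right) 140 = -280$)
$\frac{1}{q{\left(c{\left(g{\left(3,-4 \right)} \right)} \right)}} = \frac{1}{-280} = - \frac{1}{280}$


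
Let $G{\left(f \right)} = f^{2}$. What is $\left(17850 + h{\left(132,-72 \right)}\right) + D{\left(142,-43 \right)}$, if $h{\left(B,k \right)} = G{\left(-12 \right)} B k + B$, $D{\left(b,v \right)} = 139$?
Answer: $-1350455$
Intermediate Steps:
$h{\left(B,k \right)} = B + 144 B k$ ($h{\left(B,k \right)} = \left(-12\right)^{2} B k + B = 144 B k + B = B + 144 B k$)
$\left(17850 + h{\left(132,-72 \right)}\right) + D{\left(142,-43 \right)} = \left(17850 + 132 \left(1 + 144 \left(-72\right)\right)\right) + 139 = \left(17850 + 132 \left(1 - 10368\right)\right) + 139 = \left(17850 + 132 \left(-10367\right)\right) + 139 = \left(17850 - 1368444\right) + 139 = -1350594 + 139 = -1350455$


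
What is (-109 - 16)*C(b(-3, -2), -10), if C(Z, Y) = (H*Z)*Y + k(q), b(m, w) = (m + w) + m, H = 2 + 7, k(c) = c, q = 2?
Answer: -90250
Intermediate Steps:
H = 9
b(m, w) = w + 2*m
C(Z, Y) = 2 + 9*Y*Z (C(Z, Y) = (9*Z)*Y + 2 = 9*Y*Z + 2 = 2 + 9*Y*Z)
(-109 - 16)*C(b(-3, -2), -10) = (-109 - 16)*(2 + 9*(-10)*(-2 + 2*(-3))) = -125*(2 + 9*(-10)*(-2 - 6)) = -125*(2 + 9*(-10)*(-8)) = -125*(2 + 720) = -125*722 = -90250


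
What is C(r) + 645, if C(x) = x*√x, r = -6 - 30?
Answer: 645 - 216*I ≈ 645.0 - 216.0*I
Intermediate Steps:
r = -36
C(x) = x^(3/2)
C(r) + 645 = (-36)^(3/2) + 645 = -216*I + 645 = 645 - 216*I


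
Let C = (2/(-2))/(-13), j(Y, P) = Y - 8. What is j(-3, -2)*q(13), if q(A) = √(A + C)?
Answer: -11*√2210/13 ≈ -39.778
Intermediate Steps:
j(Y, P) = -8 + Y
C = 1/13 (C = (2*(-½))*(-1/13) = -1*(-1/13) = 1/13 ≈ 0.076923)
q(A) = √(1/13 + A) (q(A) = √(A + 1/13) = √(1/13 + A))
j(-3, -2)*q(13) = (-8 - 3)*(√(13 + 169*13)/13) = -11*√(13 + 2197)/13 = -11*√2210/13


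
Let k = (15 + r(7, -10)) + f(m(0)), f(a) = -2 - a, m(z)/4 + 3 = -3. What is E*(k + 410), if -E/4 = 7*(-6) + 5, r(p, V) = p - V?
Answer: 68672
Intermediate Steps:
m(z) = -24 (m(z) = -12 + 4*(-3) = -12 - 12 = -24)
k = 54 (k = (15 + (7 - 1*(-10))) + (-2 - 1*(-24)) = (15 + (7 + 10)) + (-2 + 24) = (15 + 17) + 22 = 32 + 22 = 54)
E = 148 (E = -4*(7*(-6) + 5) = -4*(-42 + 5) = -4*(-37) = 148)
E*(k + 410) = 148*(54 + 410) = 148*464 = 68672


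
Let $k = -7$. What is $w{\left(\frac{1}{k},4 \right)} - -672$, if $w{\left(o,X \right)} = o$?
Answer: $\frac{4703}{7} \approx 671.86$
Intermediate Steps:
$w{\left(\frac{1}{k},4 \right)} - -672 = \frac{1}{-7} - -672 = - \frac{1}{7} + 672 = \frac{4703}{7}$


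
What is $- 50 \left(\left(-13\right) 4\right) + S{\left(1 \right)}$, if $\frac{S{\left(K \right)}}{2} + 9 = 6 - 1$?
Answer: $2592$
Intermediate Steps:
$S{\left(K \right)} = -8$ ($S{\left(K \right)} = -18 + 2 \left(6 - 1\right) = -18 + 2 \cdot 5 = -18 + 10 = -8$)
$- 50 \left(\left(-13\right) 4\right) + S{\left(1 \right)} = - 50 \left(\left(-13\right) 4\right) - 8 = \left(-50\right) \left(-52\right) - 8 = 2600 - 8 = 2592$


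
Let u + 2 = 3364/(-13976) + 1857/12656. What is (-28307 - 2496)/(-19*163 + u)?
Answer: 681055315696/68521066837 ≈ 9.9394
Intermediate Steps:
u = -46297733/22110032 (u = -2 + (3364/(-13976) + 1857/12656) = -2 + (3364*(-1/13976) + 1857*(1/12656)) = -2 + (-841/3494 + 1857/12656) = -2 - 2077669/22110032 = -46297733/22110032 ≈ -2.0940)
(-28307 - 2496)/(-19*163 + u) = (-28307 - 2496)/(-19*163 - 46297733/22110032) = -30803/(-3097 - 46297733/22110032) = -30803/(-68521066837/22110032) = -30803*(-22110032/68521066837) = 681055315696/68521066837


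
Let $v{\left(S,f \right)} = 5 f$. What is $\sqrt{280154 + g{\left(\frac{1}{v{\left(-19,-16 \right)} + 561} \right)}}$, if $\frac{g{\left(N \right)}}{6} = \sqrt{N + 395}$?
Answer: $\frac{\sqrt{64816709594 + 5772 \sqrt{22847019}}}{481} \approx 529.41$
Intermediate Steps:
$g{\left(N \right)} = 6 \sqrt{395 + N}$ ($g{\left(N \right)} = 6 \sqrt{N + 395} = 6 \sqrt{395 + N}$)
$\sqrt{280154 + g{\left(\frac{1}{v{\left(-19,-16 \right)} + 561} \right)}} = \sqrt{280154 + 6 \sqrt{395 + \frac{1}{5 \left(-16\right) + 561}}} = \sqrt{280154 + 6 \sqrt{395 + \frac{1}{-80 + 561}}} = \sqrt{280154 + 6 \sqrt{395 + \frac{1}{481}}} = \sqrt{280154 + 6 \sqrt{\frac{189996}{481}}} = \sqrt{280154 + 6 \frac{2 \sqrt{22847019}}{481}} = \sqrt{280154 + \frac{12 \sqrt{22847019}}{481}}$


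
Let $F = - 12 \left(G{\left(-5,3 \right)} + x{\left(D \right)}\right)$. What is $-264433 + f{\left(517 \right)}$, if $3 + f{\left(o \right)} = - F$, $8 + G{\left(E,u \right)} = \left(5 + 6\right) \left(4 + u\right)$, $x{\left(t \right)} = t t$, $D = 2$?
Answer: $-263560$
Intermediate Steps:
$x{\left(t \right)} = t^{2}$
$G{\left(E,u \right)} = 36 + 11 u$ ($G{\left(E,u \right)} = -8 + \left(5 + 6\right) \left(4 + u\right) = -8 + 11 \left(4 + u\right) = -8 + \left(44 + 11 u\right) = 36 + 11 u$)
$F = -876$ ($F = - 12 \left(\left(36 + 11 \cdot 3\right) + 2^{2}\right) = - 12 \left(\left(36 + 33\right) + 4\right) = - 12 \left(69 + 4\right) = \left(-12\right) 73 = -876$)
$f{\left(o \right)} = 873$ ($f{\left(o \right)} = -3 - -876 = -3 + 876 = 873$)
$-264433 + f{\left(517 \right)} = -264433 + 873 = -263560$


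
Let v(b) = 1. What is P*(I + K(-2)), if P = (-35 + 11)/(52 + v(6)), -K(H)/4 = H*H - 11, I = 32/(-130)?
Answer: -43296/3445 ≈ -12.568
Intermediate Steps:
I = -16/65 (I = 32*(-1/130) = -16/65 ≈ -0.24615)
K(H) = 44 - 4*H**2 (K(H) = -4*(H*H - 11) = -4*(H**2 - 11) = -4*(-11 + H**2) = 44 - 4*H**2)
P = -24/53 (P = (-35 + 11)/(52 + 1) = -24/53 ≈ -0.45283)
P*(I + K(-2)) = -24*(-16/65 + (44 - 4*(-2)**2))/53 = -24*(-16/65 + (44 - 4*4))/53 = -24*(-16/65 + (44 - 16))/53 = -24*(-16/65 + 28)/53 = -24/53*1804/65 = -43296/3445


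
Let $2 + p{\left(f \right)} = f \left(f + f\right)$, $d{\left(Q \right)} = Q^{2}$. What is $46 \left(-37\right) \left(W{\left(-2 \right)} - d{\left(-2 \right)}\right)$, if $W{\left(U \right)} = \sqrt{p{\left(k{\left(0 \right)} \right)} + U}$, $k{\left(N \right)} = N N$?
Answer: $6808 - 3404 i \approx 6808.0 - 3404.0 i$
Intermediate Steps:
$k{\left(N \right)} = N^{2}$
$p{\left(f \right)} = -2 + 2 f^{2}$ ($p{\left(f \right)} = -2 + f \left(f + f\right) = -2 + f 2 f = -2 + 2 f^{2}$)
$W{\left(U \right)} = \sqrt{-2 + U}$ ($W{\left(U \right)} = \sqrt{\left(-2 + 2 \left(0^{2}\right)^{2}\right) + U} = \sqrt{\left(-2 + 2 \cdot 0^{2}\right) + U} = \sqrt{\left(-2 + 2 \cdot 0\right) + U} = \sqrt{\left(-2 + 0\right) + U} = \sqrt{-2 + U}$)
$46 \left(-37\right) \left(W{\left(-2 \right)} - d{\left(-2 \right)}\right) = 46 \left(-37\right) \left(\sqrt{-2 - 2} - \left(-2\right)^{2}\right) = - 1702 \left(\sqrt{-4} - 4\right) = - 1702 \left(2 i - 4\right) = - 1702 \left(-4 + 2 i\right) = 6808 - 3404 i$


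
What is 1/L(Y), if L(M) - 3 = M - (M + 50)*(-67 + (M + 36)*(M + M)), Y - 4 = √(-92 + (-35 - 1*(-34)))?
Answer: I/(4573*I + 4818*√93) ≈ 2.098e-6 + 2.1316e-5*I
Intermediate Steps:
Y = 4 + I*√93 (Y = 4 + √(-92 + (-35 - 1*(-34))) = 4 + √(-92 + (-35 + 34)) = 4 + √(-92 - 1) = 4 + √(-93) = 4 + I*√93 ≈ 4.0 + 9.6436*I)
L(M) = 3 + M - (-67 + 2*M*(36 + M))*(50 + M) (L(M) = 3 + (M - (M + 50)*(-67 + (M + 36)*(M + M))) = 3 + (M - (50 + M)*(-67 + (36 + M)*(2*M))) = 3 + (M - (50 + M)*(-67 + 2*M*(36 + M))) = 3 + (M - (-67 + 2*M*(36 + M))*(50 + M)) = 3 + M - (-67 + 2*M*(36 + M))*(50 + M))
1/L(Y) = 1/(3353 - 3532*(4 + I*√93) - 172*(4 + I*√93)² - 2*(4 + I*√93)³) = 1/(3353 + (-14128 - 3532*I*√93) - 172*(4 + I*√93)² - 2*(4 + I*√93)³) = 1/(-10775 - 172*(4 + I*√93)² - 2*(4 + I*√93)³ - 3532*I*√93)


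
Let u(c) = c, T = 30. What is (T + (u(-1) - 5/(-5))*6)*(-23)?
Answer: -690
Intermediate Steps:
(T + (u(-1) - 5/(-5))*6)*(-23) = (30 + (-1 - 5/(-5))*6)*(-23) = (30 + (-1 - 5*(-⅕))*6)*(-23) = (30 + (-1 + 1)*6)*(-23) = (30 + 0*6)*(-23) = (30 + 0)*(-23) = 30*(-23) = -690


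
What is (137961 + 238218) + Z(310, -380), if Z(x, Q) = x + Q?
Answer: 376109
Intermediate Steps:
Z(x, Q) = Q + x
(137961 + 238218) + Z(310, -380) = (137961 + 238218) + (-380 + 310) = 376179 - 70 = 376109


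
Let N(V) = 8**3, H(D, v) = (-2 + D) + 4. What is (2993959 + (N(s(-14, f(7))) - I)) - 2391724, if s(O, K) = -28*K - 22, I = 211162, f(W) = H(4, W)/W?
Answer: 391585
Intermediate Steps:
H(D, v) = 2 + D
f(W) = 6/W (f(W) = (2 + 4)/W = 6/W)
s(O, K) = -22 - 28*K
N(V) = 512
(2993959 + (N(s(-14, f(7))) - I)) - 2391724 = (2993959 + (512 - 1*211162)) - 2391724 = (2993959 + (512 - 211162)) - 2391724 = (2993959 - 210650) - 2391724 = 2783309 - 2391724 = 391585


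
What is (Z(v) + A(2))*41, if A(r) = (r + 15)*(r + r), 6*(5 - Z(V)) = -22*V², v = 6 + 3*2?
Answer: 24641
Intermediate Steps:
v = 12 (v = 6 + 6 = 12)
Z(V) = 5 + 11*V²/3 (Z(V) = 5 - (-11)*V²/3 = 5 + 11*V²/3)
A(r) = 2*r*(15 + r) (A(r) = (15 + r)*(2*r) = 2*r*(15 + r))
(Z(v) + A(2))*41 = ((5 + (11/3)*12²) + 2*2*(15 + 2))*41 = ((5 + (11/3)*144) + 2*2*17)*41 = ((5 + 528) + 68)*41 = (533 + 68)*41 = 601*41 = 24641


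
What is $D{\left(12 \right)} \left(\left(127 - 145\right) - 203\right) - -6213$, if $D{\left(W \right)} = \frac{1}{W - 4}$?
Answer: $\frac{49483}{8} \approx 6185.4$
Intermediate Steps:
$D{\left(W \right)} = \frac{1}{-4 + W}$
$D{\left(12 \right)} \left(\left(127 - 145\right) - 203\right) - -6213 = \frac{\left(127 - 145\right) - 203}{-4 + 12} - -6213 = \frac{\left(127 - 145\right) - 203}{8} + 6213 = \frac{-18 - 203}{8} + 6213 = \frac{1}{8} \left(-221\right) + 6213 = - \frac{221}{8} + 6213 = \frac{49483}{8}$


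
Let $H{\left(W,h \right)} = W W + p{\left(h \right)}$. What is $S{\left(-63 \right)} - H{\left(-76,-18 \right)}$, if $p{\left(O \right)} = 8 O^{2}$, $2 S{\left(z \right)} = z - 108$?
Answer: $- \frac{16907}{2} \approx -8453.5$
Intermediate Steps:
$S{\left(z \right)} = -54 + \frac{z}{2}$ ($S{\left(z \right)} = \frac{z - 108}{2} = \frac{-108 + z}{2} = -54 + \frac{z}{2}$)
$H{\left(W,h \right)} = W^{2} + 8 h^{2}$ ($H{\left(W,h \right)} = W W + 8 h^{2} = W^{2} + 8 h^{2}$)
$S{\left(-63 \right)} - H{\left(-76,-18 \right)} = \left(-54 + \frac{1}{2} \left(-63\right)\right) - \left(\left(-76\right)^{2} + 8 \left(-18\right)^{2}\right) = \left(-54 - \frac{63}{2}\right) - \left(5776 + 8 \cdot 324\right) = - \frac{171}{2} - \left(5776 + 2592\right) = - \frac{171}{2} - 8368 = - \frac{16907}{2}$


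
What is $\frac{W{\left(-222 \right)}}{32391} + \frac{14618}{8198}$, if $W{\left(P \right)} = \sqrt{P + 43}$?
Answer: $\frac{7309}{4099} + \frac{i \sqrt{179}}{32391} \approx 1.7831 + 0.00041305 i$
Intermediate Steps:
$W{\left(P \right)} = \sqrt{43 + P}$
$\frac{W{\left(-222 \right)}}{32391} + \frac{14618}{8198} = \frac{\sqrt{43 - 222}}{32391} + \frac{14618}{8198} = \sqrt{-179} \cdot \frac{1}{32391} + 14618 \cdot \frac{1}{8198} = i \sqrt{179} \cdot \frac{1}{32391} + \frac{7309}{4099} = \frac{i \sqrt{179}}{32391} + \frac{7309}{4099} = \frac{7309}{4099} + \frac{i \sqrt{179}}{32391}$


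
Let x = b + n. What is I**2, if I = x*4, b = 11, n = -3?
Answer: 1024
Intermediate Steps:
x = 8 (x = 11 - 3 = 8)
I = 32 (I = 8*4 = 32)
I**2 = 32**2 = 1024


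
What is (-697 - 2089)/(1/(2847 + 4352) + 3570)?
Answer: -20056414/25700431 ≈ -0.78039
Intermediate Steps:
(-697 - 2089)/(1/(2847 + 4352) + 3570) = -2786/(1/7199 + 3570) = -2786/25700431/7199 = -2786*7199/25700431 = -20056414/25700431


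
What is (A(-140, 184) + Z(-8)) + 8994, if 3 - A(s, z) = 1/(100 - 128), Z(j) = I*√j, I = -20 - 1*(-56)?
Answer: 251917/28 + 72*I*√2 ≈ 8997.0 + 101.82*I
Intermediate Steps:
I = 36 (I = -20 + 56 = 36)
Z(j) = 36*√j
A(s, z) = 85/28 (A(s, z) = 3 - 1/(100 - 128) = 3 - 1/(-28) = 3 - 1*(-1/28) = 3 + 1/28 = 85/28)
(A(-140, 184) + Z(-8)) + 8994 = (85/28 + 36*√(-8)) + 8994 = (85/28 + 36*(2*I*√2)) + 8994 = (85/28 + 72*I*√2) + 8994 = 251917/28 + 72*I*√2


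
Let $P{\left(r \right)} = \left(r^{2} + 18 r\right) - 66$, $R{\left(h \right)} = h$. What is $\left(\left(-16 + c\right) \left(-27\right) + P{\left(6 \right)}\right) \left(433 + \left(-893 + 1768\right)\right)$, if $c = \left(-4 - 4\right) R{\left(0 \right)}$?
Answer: $667080$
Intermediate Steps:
$c = 0$ ($c = \left(-4 - 4\right) 0 = \left(-8\right) 0 = 0$)
$P{\left(r \right)} = -66 + r^{2} + 18 r$
$\left(\left(-16 + c\right) \left(-27\right) + P{\left(6 \right)}\right) \left(433 + \left(-893 + 1768\right)\right) = \left(\left(-16 + 0\right) \left(-27\right) + \left(-66 + 6^{2} + 18 \cdot 6\right)\right) \left(433 + \left(-893 + 1768\right)\right) = \left(\left(-16\right) \left(-27\right) + \left(-66 + 36 + 108\right)\right) \left(433 + 875\right) = \left(432 + 78\right) 1308 = 510 \cdot 1308 = 667080$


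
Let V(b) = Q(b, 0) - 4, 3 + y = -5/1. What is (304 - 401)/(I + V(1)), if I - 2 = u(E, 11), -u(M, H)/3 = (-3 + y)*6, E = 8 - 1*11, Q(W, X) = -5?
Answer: -97/191 ≈ -0.50785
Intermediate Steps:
y = -8 (y = -3 - 5/1 = -3 - 5*1 = -3 - 5 = -8)
V(b) = -9 (V(b) = -5 - 4 = -9)
E = -3 (E = 8 - 11 = -3)
u(M, H) = 198 (u(M, H) = -3*(-3 - 8)*6 = -(-33)*6 = -3*(-66) = 198)
I = 200 (I = 2 + 198 = 200)
(304 - 401)/(I + V(1)) = (304 - 401)/(200 - 9) = -97/191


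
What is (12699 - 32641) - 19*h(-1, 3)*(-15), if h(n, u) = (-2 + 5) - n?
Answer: -18802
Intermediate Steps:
h(n, u) = 3 - n
(12699 - 32641) - 19*h(-1, 3)*(-15) = (12699 - 32641) - 19*(3 - 1*(-1))*(-15) = -19942 - 19*(3 + 1)*(-15) = -19942 - 19*4*(-15) = -19942 - 76*(-15) = -19942 + 1140 = -18802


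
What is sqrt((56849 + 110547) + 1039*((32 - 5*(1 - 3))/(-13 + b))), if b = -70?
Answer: sqrt(1149569090)/83 ≈ 408.50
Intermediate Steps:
sqrt((56849 + 110547) + 1039*((32 - 5*(1 - 3))/(-13 + b))) = sqrt((56849 + 110547) + 1039*((32 - 5*(1 - 3))/(-13 - 70))) = sqrt(167396 + 1039*((32 - 5*(-2))/(-83))) = sqrt(167396 + 1039*((32 + 10)*(-1/83))) = sqrt(167396 + 1039*(42*(-1/83))) = sqrt(167396 + 1039*(-42/83)) = sqrt(167396 - 43638/83) = sqrt(13850230/83) = sqrt(1149569090)/83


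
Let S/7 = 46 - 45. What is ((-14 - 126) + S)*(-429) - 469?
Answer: 56588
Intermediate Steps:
S = 7 (S = 7*(46 - 45) = 7*1 = 7)
((-14 - 126) + S)*(-429) - 469 = ((-14 - 126) + 7)*(-429) - 469 = (-140 + 7)*(-429) - 469 = -133*(-429) - 469 = 57057 - 469 = 56588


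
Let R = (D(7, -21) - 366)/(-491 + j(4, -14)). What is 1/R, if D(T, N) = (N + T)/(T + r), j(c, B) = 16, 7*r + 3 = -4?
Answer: 285/221 ≈ 1.2896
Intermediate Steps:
r = -1 (r = -3/7 + (⅐)*(-4) = -3/7 - 4/7 = -1)
D(T, N) = (N + T)/(-1 + T) (D(T, N) = (N + T)/(T - 1) = (N + T)/(-1 + T))
R = 221/285 (R = ((-21 + 7)/(-1 + 7) - 366)/(-491 + 16) = (-14/6 - 366)/(-475) = ((⅙)*(-14) - 366)*(-1/475) = (-7/3 - 366)*(-1/475) = -1105/3*(-1/475) = 221/285 ≈ 0.77544)
1/R = 1/(221/285) = 285/221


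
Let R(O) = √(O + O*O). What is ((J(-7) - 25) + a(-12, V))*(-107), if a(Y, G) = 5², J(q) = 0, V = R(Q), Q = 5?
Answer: 0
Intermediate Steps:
R(O) = √(O + O²)
V = √30 (V = √(5*(1 + 5)) = √(5*6) = √30 ≈ 5.4772)
a(Y, G) = 25
((J(-7) - 25) + a(-12, V))*(-107) = ((0 - 25) + 25)*(-107) = (-25 + 25)*(-107) = 0*(-107) = 0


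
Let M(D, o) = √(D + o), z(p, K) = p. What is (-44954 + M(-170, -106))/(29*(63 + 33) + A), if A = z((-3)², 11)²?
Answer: -44954/2865 + 2*I*√69/2865 ≈ -15.691 + 0.0057987*I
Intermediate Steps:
A = 81 (A = ((-3)²)² = 9² = 81)
(-44954 + M(-170, -106))/(29*(63 + 33) + A) = (-44954 + √(-170 - 106))/(29*(63 + 33) + 81) = (-44954 + √(-276))/(29*96 + 81) = (-44954 + 2*I*√69)/(2784 + 81) = (-44954 + 2*I*√69)/2865 = (-44954 + 2*I*√69)*(1/2865) = -44954/2865 + 2*I*√69/2865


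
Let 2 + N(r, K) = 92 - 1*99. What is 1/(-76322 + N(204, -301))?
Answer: -1/76331 ≈ -1.3101e-5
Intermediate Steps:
N(r, K) = -9 (N(r, K) = -2 + (92 - 1*99) = -2 + (92 - 99) = -2 - 7 = -9)
1/(-76322 + N(204, -301)) = 1/(-76322 - 9) = 1/(-76331) = -1/76331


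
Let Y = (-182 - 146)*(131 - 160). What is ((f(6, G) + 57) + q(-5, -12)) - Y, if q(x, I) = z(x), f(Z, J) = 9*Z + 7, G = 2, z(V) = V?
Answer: -9399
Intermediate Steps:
f(Z, J) = 7 + 9*Z
q(x, I) = x
Y = 9512 (Y = -328*(-29) = 9512)
((f(6, G) + 57) + q(-5, -12)) - Y = (((7 + 9*6) + 57) - 5) - 1*9512 = (((7 + 54) + 57) - 5) - 9512 = ((61 + 57) - 5) - 9512 = (118 - 5) - 9512 = 113 - 9512 = -9399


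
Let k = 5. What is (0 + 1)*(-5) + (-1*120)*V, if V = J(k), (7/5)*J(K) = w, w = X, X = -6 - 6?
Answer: 7165/7 ≈ 1023.6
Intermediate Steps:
X = -12
w = -12
J(K) = -60/7 (J(K) = (5/7)*(-12) = -60/7)
V = -60/7 ≈ -8.5714
(0 + 1)*(-5) + (-1*120)*V = (0 + 1)*(-5) - 1*120*(-60/7) = 1*(-5) - 120*(-60/7) = -5 + 7200/7 = 7165/7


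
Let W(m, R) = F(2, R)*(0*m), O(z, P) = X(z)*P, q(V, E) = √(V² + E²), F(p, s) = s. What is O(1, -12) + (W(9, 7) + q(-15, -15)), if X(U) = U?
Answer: -12 + 15*√2 ≈ 9.2132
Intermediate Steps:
q(V, E) = √(E² + V²)
O(z, P) = P*z (O(z, P) = z*P = P*z)
W(m, R) = 0 (W(m, R) = R*(0*m) = R*0 = 0)
O(1, -12) + (W(9, 7) + q(-15, -15)) = -12*1 + (0 + √((-15)² + (-15)²)) = -12 + (0 + √(225 + 225)) = -12 + (0 + √450) = -12 + (0 + 15*√2) = -12 + 15*√2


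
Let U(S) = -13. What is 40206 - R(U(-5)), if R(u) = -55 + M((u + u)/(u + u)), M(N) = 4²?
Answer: 40245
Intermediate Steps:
M(N) = 16
R(u) = -39 (R(u) = -55 + 16 = -39)
40206 - R(U(-5)) = 40206 - 1*(-39) = 40206 + 39 = 40245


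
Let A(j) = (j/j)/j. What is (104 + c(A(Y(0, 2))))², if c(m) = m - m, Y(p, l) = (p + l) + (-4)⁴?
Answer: 10816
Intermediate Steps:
Y(p, l) = 256 + l + p (Y(p, l) = (l + p) + 256 = 256 + l + p)
A(j) = 1/j
c(m) = 0
(104 + c(A(Y(0, 2))))² = (104 + 0)² = 104² = 10816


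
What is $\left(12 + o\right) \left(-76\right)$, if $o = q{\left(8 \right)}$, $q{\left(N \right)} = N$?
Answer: $-1520$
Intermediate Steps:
$o = 8$
$\left(12 + o\right) \left(-76\right) = \left(12 + 8\right) \left(-76\right) = 20 \left(-76\right) = -1520$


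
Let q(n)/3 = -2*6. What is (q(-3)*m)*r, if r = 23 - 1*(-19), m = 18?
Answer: -27216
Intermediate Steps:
q(n) = -36 (q(n) = 3*(-2*6) = 3*(-12) = -36)
r = 42 (r = 23 + 19 = 42)
(q(-3)*m)*r = -36*18*42 = -648*42 = -27216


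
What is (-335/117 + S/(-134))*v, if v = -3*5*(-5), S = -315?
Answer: -200875/5226 ≈ -38.438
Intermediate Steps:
v = 75 (v = -15*(-5) = 75)
(-335/117 + S/(-134))*v = (-335/117 - 315/(-134))*75 = (-335*1/117 - 315*(-1/134))*75 = (-335/117 + 315/134)*75 = -8035/15678*75 = -200875/5226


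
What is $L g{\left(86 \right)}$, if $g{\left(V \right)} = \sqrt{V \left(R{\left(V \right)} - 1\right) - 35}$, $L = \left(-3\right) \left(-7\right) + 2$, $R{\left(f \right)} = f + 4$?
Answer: $23 \sqrt{7619} \approx 2007.6$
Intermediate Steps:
$R{\left(f \right)} = 4 + f$
$L = 23$ ($L = 21 + 2 = 23$)
$g{\left(V \right)} = \sqrt{-35 + V \left(3 + V\right)}$ ($g{\left(V \right)} = \sqrt{V \left(\left(4 + V\right) - 1\right) - 35} = \sqrt{V \left(3 + V\right) - 35} = \sqrt{-35 + V \left(3 + V\right)}$)
$L g{\left(86 \right)} = 23 \sqrt{-35 - 86 + 86 \left(4 + 86\right)} = 23 \sqrt{-35 - 86 + 86 \cdot 90} = 23 \sqrt{-35 - 86 + 7740} = 23 \sqrt{7619}$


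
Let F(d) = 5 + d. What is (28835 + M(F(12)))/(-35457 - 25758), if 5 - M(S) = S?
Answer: -28823/61215 ≈ -0.47085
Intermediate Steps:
M(S) = 5 - S
(28835 + M(F(12)))/(-35457 - 25758) = (28835 + (5 - (5 + 12)))/(-35457 - 25758) = (28835 + (5 - 1*17))/(-61215) = (28835 + (5 - 17))*(-1/61215) = (28835 - 12)*(-1/61215) = 28823*(-1/61215) = -28823/61215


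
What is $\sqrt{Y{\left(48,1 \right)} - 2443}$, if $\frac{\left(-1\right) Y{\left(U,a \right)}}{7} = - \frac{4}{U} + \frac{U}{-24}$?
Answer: $\frac{i \sqrt{87423}}{6} \approx 49.279 i$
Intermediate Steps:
$Y{\left(U,a \right)} = \frac{28}{U} + \frac{7 U}{24}$ ($Y{\left(U,a \right)} = - 7 \left(- \frac{4}{U} + \frac{U}{-24}\right) = - 7 \left(- \frac{4}{U} + U \left(- \frac{1}{24}\right)\right) = - 7 \left(- \frac{4}{U} - \frac{U}{24}\right) = \frac{28}{U} + \frac{7 U}{24}$)
$\sqrt{Y{\left(48,1 \right)} - 2443} = \sqrt{\left(\frac{28}{48} + \frac{7}{24} \cdot 48\right) - 2443} = \sqrt{\left(28 \cdot \frac{1}{48} + 14\right) - 2443} = \sqrt{\left(\frac{7}{12} + 14\right) - 2443} = \sqrt{\frac{175}{12} - 2443} = \sqrt{- \frac{29141}{12}} = \frac{i \sqrt{87423}}{6}$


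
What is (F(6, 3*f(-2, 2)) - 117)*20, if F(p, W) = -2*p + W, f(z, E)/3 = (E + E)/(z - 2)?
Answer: -2760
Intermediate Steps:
f(z, E) = 6*E/(-2 + z) (f(z, E) = 3*((E + E)/(z - 2)) = 3*((2*E)/(-2 + z)) = 3*(2*E/(-2 + z)) = 6*E/(-2 + z))
F(p, W) = W - 2*p
(F(6, 3*f(-2, 2)) - 117)*20 = ((3*(6*2/(-2 - 2)) - 2*6) - 117)*20 = ((3*(6*2/(-4)) - 12) - 117)*20 = ((3*(6*2*(-1/4)) - 12) - 117)*20 = ((3*(-3) - 12) - 117)*20 = ((-9 - 12) - 117)*20 = (-21 - 117)*20 = -138*20 = -2760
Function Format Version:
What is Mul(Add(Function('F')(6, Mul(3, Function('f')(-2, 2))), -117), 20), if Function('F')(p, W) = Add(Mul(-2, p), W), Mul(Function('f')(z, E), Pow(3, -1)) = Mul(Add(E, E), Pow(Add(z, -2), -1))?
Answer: -2760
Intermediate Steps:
Function('f')(z, E) = Mul(6, E, Pow(Add(-2, z), -1)) (Function('f')(z, E) = Mul(3, Mul(Add(E, E), Pow(Add(z, -2), -1))) = Mul(3, Mul(Mul(2, E), Pow(Add(-2, z), -1))) = Mul(3, Mul(2, E, Pow(Add(-2, z), -1))) = Mul(6, E, Pow(Add(-2, z), -1)))
Function('F')(p, W) = Add(W, Mul(-2, p))
Mul(Add(Function('F')(6, Mul(3, Function('f')(-2, 2))), -117), 20) = Mul(Add(Add(Mul(3, Mul(6, 2, Pow(Add(-2, -2), -1))), Mul(-2, 6)), -117), 20) = Mul(Add(Add(Mul(3, Mul(6, 2, Pow(-4, -1))), -12), -117), 20) = Mul(Add(Add(Mul(3, Mul(6, 2, Rational(-1, 4))), -12), -117), 20) = Mul(Add(Add(Mul(3, -3), -12), -117), 20) = Mul(Add(Add(-9, -12), -117), 20) = Mul(Add(-21, -117), 20) = Mul(-138, 20) = -2760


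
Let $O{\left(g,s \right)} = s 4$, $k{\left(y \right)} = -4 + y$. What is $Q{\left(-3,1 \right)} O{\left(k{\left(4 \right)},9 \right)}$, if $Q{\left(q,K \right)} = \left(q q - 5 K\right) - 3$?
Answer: $36$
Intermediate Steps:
$Q{\left(q,K \right)} = -3 + q^{2} - 5 K$ ($Q{\left(q,K \right)} = \left(q^{2} - 5 K\right) - 3 = -3 + q^{2} - 5 K$)
$O{\left(g,s \right)} = 4 s$
$Q{\left(-3,1 \right)} O{\left(k{\left(4 \right)},9 \right)} = \left(-3 + \left(-3\right)^{2} - 5\right) 4 \cdot 9 = \left(-3 + 9 - 5\right) 36 = 1 \cdot 36 = 36$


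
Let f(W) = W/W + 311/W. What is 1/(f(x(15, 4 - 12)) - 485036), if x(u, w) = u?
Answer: -15/7275214 ≈ -2.0618e-6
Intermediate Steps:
f(W) = 1 + 311/W
1/(f(x(15, 4 - 12)) - 485036) = 1/((311 + 15)/15 - 485036) = 1/((1/15)*326 - 485036) = 1/(326/15 - 485036) = 1/(-7275214/15) = -15/7275214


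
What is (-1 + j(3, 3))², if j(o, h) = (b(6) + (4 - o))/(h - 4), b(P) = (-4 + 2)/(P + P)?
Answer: 121/36 ≈ 3.3611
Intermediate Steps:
b(P) = -1/P (b(P) = -2*1/(2*P) = -1/P)
j(o, h) = (23/6 - o)/(-4 + h) (j(o, h) = (-1/6 + (4 - o))/(h - 4) = (-1*⅙ + (4 - o))/(-4 + h) = (-⅙ + (4 - o))/(-4 + h) = (23/6 - o)/(-4 + h))
(-1 + j(3, 3))² = (-1 + (23/6 - 1*3)/(-4 + 3))² = (-1 + (23/6 - 3)/(-1))² = (-1 - 1*⅚)² = (-1 - ⅚)² = (-11/6)² = 121/36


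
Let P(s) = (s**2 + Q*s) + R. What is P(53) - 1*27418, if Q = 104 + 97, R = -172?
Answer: -14128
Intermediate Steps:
Q = 201
P(s) = -172 + s**2 + 201*s (P(s) = (s**2 + 201*s) - 172 = -172 + s**2 + 201*s)
P(53) - 1*27418 = (-172 + 53**2 + 201*53) - 1*27418 = (-172 + 2809 + 10653) - 27418 = 13290 - 27418 = -14128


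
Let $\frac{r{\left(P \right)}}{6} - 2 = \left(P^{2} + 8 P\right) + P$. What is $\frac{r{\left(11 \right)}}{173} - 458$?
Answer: $- \frac{77902}{173} \approx -450.3$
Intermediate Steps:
$r{\left(P \right)} = 12 + 6 P^{2} + 54 P$ ($r{\left(P \right)} = 12 + 6 \left(\left(P^{2} + 8 P\right) + P\right) = 12 + 6 \left(P^{2} + 9 P\right) = 12 + \left(6 P^{2} + 54 P\right) = 12 + 6 P^{2} + 54 P$)
$\frac{r{\left(11 \right)}}{173} - 458 = \frac{12 + 6 \cdot 11^{2} + 54 \cdot 11}{173} - 458 = \left(12 + 6 \cdot 121 + 594\right) \frac{1}{173} - 458 = \left(12 + 726 + 594\right) \frac{1}{173} - 458 = 1332 \cdot \frac{1}{173} - 458 = \frac{1332}{173} - 458 = - \frac{77902}{173}$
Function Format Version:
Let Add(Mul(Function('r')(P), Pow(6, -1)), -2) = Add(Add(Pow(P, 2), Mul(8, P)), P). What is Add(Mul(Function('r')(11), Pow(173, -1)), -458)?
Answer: Rational(-77902, 173) ≈ -450.30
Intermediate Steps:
Function('r')(P) = Add(12, Mul(6, Pow(P, 2)), Mul(54, P)) (Function('r')(P) = Add(12, Mul(6, Add(Add(Pow(P, 2), Mul(8, P)), P))) = Add(12, Mul(6, Add(Pow(P, 2), Mul(9, P)))) = Add(12, Add(Mul(6, Pow(P, 2)), Mul(54, P))) = Add(12, Mul(6, Pow(P, 2)), Mul(54, P)))
Add(Mul(Function('r')(11), Pow(173, -1)), -458) = Add(Mul(Add(12, Mul(6, Pow(11, 2)), Mul(54, 11)), Pow(173, -1)), -458) = Add(Mul(Add(12, Mul(6, 121), 594), Rational(1, 173)), -458) = Add(Mul(Add(12, 726, 594), Rational(1, 173)), -458) = Add(Mul(1332, Rational(1, 173)), -458) = Add(Rational(1332, 173), -458) = Rational(-77902, 173)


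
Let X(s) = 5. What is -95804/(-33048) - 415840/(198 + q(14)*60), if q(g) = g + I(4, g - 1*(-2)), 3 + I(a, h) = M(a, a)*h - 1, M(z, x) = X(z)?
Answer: -183421799/2569482 ≈ -71.385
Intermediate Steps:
M(z, x) = 5
I(a, h) = -4 + 5*h (I(a, h) = -3 + (5*h - 1) = -3 + (-1 + 5*h) = -4 + 5*h)
q(g) = 6 + 6*g (q(g) = g + (-4 + 5*(g - 1*(-2))) = g + (-4 + 5*(g + 2)) = g + (-4 + 5*(2 + g)) = g + (-4 + (10 + 5*g)) = g + (6 + 5*g) = 6 + 6*g)
-95804/(-33048) - 415840/(198 + q(14)*60) = -95804/(-33048) - 415840/(198 + (6 + 6*14)*60) = -95804*(-1/33048) - 415840/(198 + (6 + 84)*60) = 23951/8262 - 415840/(198 + 90*60) = 23951/8262 - 415840/(198 + 5400) = 23951/8262 - 415840/5598 = 23951/8262 - 415840*1/5598 = 23951/8262 - 207920/2799 = -183421799/2569482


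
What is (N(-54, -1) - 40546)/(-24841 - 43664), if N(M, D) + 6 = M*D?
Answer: 40498/68505 ≈ 0.59117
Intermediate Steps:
N(M, D) = -6 + D*M (N(M, D) = -6 + M*D = -6 + D*M)
(N(-54, -1) - 40546)/(-24841 - 43664) = ((-6 - 1*(-54)) - 40546)/(-24841 - 43664) = ((-6 + 54) - 40546)/(-68505) = (48 - 40546)*(-1/68505) = -40498*(-1/68505) = 40498/68505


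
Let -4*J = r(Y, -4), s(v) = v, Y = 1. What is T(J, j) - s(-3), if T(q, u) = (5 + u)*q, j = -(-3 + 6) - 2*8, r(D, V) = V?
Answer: -11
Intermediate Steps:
J = 1 (J = -¼*(-4) = 1)
j = -19 (j = -1*3 - 16 = -3 - 16 = -19)
T(q, u) = q*(5 + u)
T(J, j) - s(-3) = 1*(5 - 19) - 1*(-3) = 1*(-14) + 3 = -14 + 3 = -11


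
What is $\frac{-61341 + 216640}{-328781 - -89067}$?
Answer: $- \frac{155299}{239714} \approx -0.64785$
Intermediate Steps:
$\frac{-61341 + 216640}{-328781 - -89067} = \frac{155299}{-328781 + \left(-138979 + 228046\right)} = \frac{155299}{-328781 + 89067} = \frac{155299}{-239714} = 155299 \left(- \frac{1}{239714}\right) = - \frac{155299}{239714}$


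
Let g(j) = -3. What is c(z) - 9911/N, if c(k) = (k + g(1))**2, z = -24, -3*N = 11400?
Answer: 2780111/3800 ≈ 731.61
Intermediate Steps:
N = -3800 (N = -1/3*11400 = -3800)
c(k) = (-3 + k)**2 (c(k) = (k - 3)**2 = (-3 + k)**2)
c(z) - 9911/N = (-3 - 24)**2 - 9911/(-3800) = (-27)**2 - 9911*(-1)/3800 = 729 - 1*(-9911/3800) = 729 + 9911/3800 = 2780111/3800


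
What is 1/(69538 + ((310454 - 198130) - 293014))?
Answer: -1/111152 ≈ -8.9967e-6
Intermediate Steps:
1/(69538 + ((310454 - 198130) - 293014)) = 1/(69538 + (112324 - 293014)) = 1/(69538 - 180690) = 1/(-111152) = -1/111152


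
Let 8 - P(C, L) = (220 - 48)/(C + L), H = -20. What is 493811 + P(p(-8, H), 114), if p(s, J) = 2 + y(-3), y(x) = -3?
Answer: 55801375/113 ≈ 4.9382e+5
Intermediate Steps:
p(s, J) = -1 (p(s, J) = 2 - 3 = -1)
P(C, L) = 8 - 172/(C + L) (P(C, L) = 8 - (220 - 48)/(C + L) = 8 - 172/(C + L))
493811 + P(p(-8, H), 114) = 493811 + 4*(-43 + 2*(-1) + 2*114)/(-1 + 114) = 493811 + 4*(-43 - 2 + 228)/113 = 493811 + 4*(1/113)*183 = 493811 + 732/113 = 55801375/113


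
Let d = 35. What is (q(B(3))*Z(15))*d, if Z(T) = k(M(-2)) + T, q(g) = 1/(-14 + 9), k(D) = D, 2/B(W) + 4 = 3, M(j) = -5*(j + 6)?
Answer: 35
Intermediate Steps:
M(j) = -30 - 5*j (M(j) = -5*(6 + j) = -30 - 5*j)
B(W) = -2 (B(W) = 2/(-4 + 3) = 2/(-1) = 2*(-1) = -2)
q(g) = -⅕ (q(g) = 1/(-5) = -⅕)
Z(T) = -20 + T (Z(T) = (-30 - 5*(-2)) + T = (-30 + 10) + T = -20 + T)
(q(B(3))*Z(15))*d = -(-20 + 15)/5*35 = -⅕*(-5)*35 = 1*35 = 35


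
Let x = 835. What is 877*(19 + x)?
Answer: 748958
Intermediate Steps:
877*(19 + x) = 877*(19 + 835) = 877*854 = 748958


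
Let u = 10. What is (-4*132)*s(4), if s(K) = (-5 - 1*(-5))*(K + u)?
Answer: 0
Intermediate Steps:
s(K) = 0 (s(K) = (-5 - 1*(-5))*(K + 10) = (-5 + 5)*(10 + K) = 0*(10 + K) = 0)
(-4*132)*s(4) = -4*132*0 = -528*0 = 0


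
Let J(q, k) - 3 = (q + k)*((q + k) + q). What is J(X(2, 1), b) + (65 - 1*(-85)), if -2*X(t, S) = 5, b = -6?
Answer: 493/2 ≈ 246.50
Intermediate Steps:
X(t, S) = -5/2 (X(t, S) = -1/2*5 = -5/2)
J(q, k) = 3 + (k + q)*(k + 2*q) (J(q, k) = 3 + (q + k)*((q + k) + q) = 3 + (k + q)*((k + q) + q) = 3 + (k + q)*(k + 2*q))
J(X(2, 1), b) + (65 - 1*(-85)) = (3 + (-6)**2 + 2*(-5/2)**2 + 3*(-6)*(-5/2)) + (65 - 1*(-85)) = (3 + 36 + 2*(25/4) + 45) + (65 + 85) = (3 + 36 + 25/2 + 45) + 150 = 193/2 + 150 = 493/2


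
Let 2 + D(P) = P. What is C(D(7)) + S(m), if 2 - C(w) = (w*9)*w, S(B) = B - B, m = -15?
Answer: -223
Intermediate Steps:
D(P) = -2 + P
S(B) = 0
C(w) = 2 - 9*w² (C(w) = 2 - w*9*w = 2 - 9*w*w = 2 - 9*w²)
C(D(7)) + S(m) = (2 - 9*(-2 + 7)²) + 0 = (2 - 9*5²) + 0 = (2 - 9*25) + 0 = (2 - 225) + 0 = -223 + 0 = -223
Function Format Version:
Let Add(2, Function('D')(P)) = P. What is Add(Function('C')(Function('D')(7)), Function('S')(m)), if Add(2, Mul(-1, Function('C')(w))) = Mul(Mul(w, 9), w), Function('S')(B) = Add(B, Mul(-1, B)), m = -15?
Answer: -223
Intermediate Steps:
Function('D')(P) = Add(-2, P)
Function('S')(B) = 0
Function('C')(w) = Add(2, Mul(-9, Pow(w, 2))) (Function('C')(w) = Add(2, Mul(-1, Mul(Mul(w, 9), w))) = Add(2, Mul(-1, Mul(Mul(9, w), w))) = Add(2, Mul(-1, Mul(9, Pow(w, 2)))) = Add(2, Mul(-9, Pow(w, 2))))
Add(Function('C')(Function('D')(7)), Function('S')(m)) = Add(Add(2, Mul(-9, Pow(Add(-2, 7), 2))), 0) = Add(Add(2, Mul(-9, Pow(5, 2))), 0) = Add(Add(2, Mul(-9, 25)), 0) = Add(Add(2, -225), 0) = Add(-223, 0) = -223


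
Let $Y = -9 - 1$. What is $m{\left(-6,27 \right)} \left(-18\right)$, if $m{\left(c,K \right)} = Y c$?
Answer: $-1080$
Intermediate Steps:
$Y = -10$ ($Y = -9 - 1 = -10$)
$m{\left(c,K \right)} = - 10 c$
$m{\left(-6,27 \right)} \left(-18\right) = \left(-10\right) \left(-6\right) \left(-18\right) = 60 \left(-18\right) = -1080$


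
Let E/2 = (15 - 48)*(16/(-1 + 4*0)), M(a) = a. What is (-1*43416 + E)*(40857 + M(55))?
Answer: -1733032320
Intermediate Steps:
E = 1056 (E = 2*((15 - 48)*(16/(-1 + 4*0))) = 2*(-528/(-1 + 0)) = 2*(-528/(-1)) = 2*(-528*(-1)) = 2*(-33*(-16)) = 2*528 = 1056)
(-1*43416 + E)*(40857 + M(55)) = (-1*43416 + 1056)*(40857 + 55) = (-43416 + 1056)*40912 = -42360*40912 = -1733032320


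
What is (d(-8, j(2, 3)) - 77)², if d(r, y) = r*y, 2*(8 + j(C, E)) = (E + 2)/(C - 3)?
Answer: 49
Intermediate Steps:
j(C, E) = -8 + (2 + E)/(2*(-3 + C)) (j(C, E) = -8 + ((E + 2)/(C - 3))/2 = -8 + ((2 + E)/(-3 + C))/2 = -8 + (2 + E)/(2*(-3 + C)))
(d(-8, j(2, 3)) - 77)² = (-4*(50 + 3 - 16*2)/(-3 + 2) - 77)² = (-4*(50 + 3 - 32)/(-1) - 77)² = (-4*(-1)*21 - 77)² = (-8*(-21/2) - 77)² = (84 - 77)² = 7² = 49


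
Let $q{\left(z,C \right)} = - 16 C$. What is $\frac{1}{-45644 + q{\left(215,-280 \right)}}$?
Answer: $- \frac{1}{41164} \approx -2.4293 \cdot 10^{-5}$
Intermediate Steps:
$\frac{1}{-45644 + q{\left(215,-280 \right)}} = \frac{1}{-45644 - -4480} = \frac{1}{-45644 + 4480} = \frac{1}{-41164} = - \frac{1}{41164}$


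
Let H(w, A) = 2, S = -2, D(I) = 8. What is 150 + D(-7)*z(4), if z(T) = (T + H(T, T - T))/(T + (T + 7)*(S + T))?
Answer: 1974/13 ≈ 151.85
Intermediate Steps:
z(T) = (2 + T)/(T + (-2 + T)*(7 + T)) (z(T) = (T + 2)/(T + (T + 7)*(-2 + T)) = (2 + T)/(T + (7 + T)*(-2 + T)) = (2 + T)/(T + (-2 + T)*(7 + T)))
150 + D(-7)*z(4) = 150 + 8*((2 + 4)/(-14 + 4² + 6*4)) = 150 + 8*(6/(-14 + 16 + 24)) = 150 + 8*(6/26) = 150 + 8*((1/26)*6) = 150 + 8*(3/13) = 150 + 24/13 = 1974/13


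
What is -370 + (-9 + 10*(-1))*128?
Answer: -2802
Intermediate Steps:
-370 + (-9 + 10*(-1))*128 = -370 + (-9 - 10)*128 = -370 - 19*128 = -370 - 2432 = -2802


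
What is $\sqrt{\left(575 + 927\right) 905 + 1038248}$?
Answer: $\sqrt{2397558} \approx 1548.4$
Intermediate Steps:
$\sqrt{\left(575 + 927\right) 905 + 1038248} = \sqrt{1502 \cdot 905 + 1038248} = \sqrt{1359310 + 1038248} = \sqrt{2397558}$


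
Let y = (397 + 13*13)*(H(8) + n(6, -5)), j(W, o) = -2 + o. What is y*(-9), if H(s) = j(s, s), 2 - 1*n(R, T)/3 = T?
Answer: -137538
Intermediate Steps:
n(R, T) = 6 - 3*T
H(s) = -2 + s
y = 15282 (y = (397 + 13*13)*((-2 + 8) + (6 - 3*(-5))) = (397 + 169)*(6 + (6 + 15)) = 566*(6 + 21) = 566*27 = 15282)
y*(-9) = 15282*(-9) = -137538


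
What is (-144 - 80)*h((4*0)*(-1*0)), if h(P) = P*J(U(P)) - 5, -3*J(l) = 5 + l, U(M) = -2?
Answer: 1120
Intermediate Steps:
J(l) = -5/3 - l/3 (J(l) = -(5 + l)/3 = -5/3 - l/3)
h(P) = -5 - P (h(P) = P*(-5/3 - 1/3*(-2)) - 5 = P*(-5/3 + 2/3) - 5 = P*(-1) - 5 = -P - 5 = -5 - P)
(-144 - 80)*h((4*0)*(-1*0)) = (-144 - 80)*(-5 - 4*0*(-1*0)) = -224*(-5 - 0*0) = -224*(-5 - 1*0) = -224*(-5 + 0) = -224*(-5) = 1120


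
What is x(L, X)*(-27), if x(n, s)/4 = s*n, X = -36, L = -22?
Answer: -85536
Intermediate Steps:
x(n, s) = 4*n*s (x(n, s) = 4*(s*n) = 4*(n*s) = 4*n*s)
x(L, X)*(-27) = (4*(-22)*(-36))*(-27) = 3168*(-27) = -85536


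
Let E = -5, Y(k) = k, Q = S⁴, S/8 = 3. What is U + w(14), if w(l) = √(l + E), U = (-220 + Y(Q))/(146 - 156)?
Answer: -165763/5 ≈ -33153.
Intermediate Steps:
S = 24 (S = 8*3 = 24)
Q = 331776 (Q = 24⁴ = 331776)
U = -165778/5 (U = (-220 + 331776)/(146 - 156) = 331556/(-10) = 331556*(-⅒) = -165778/5 ≈ -33156.)
w(l) = √(-5 + l) (w(l) = √(l - 5) = √(-5 + l))
U + w(14) = -165778/5 + √(-5 + 14) = -165778/5 + √9 = -165778/5 + 3 = -165763/5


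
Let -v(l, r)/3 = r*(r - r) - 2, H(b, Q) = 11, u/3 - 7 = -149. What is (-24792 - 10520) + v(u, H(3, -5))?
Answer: -35306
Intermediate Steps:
u = -426 (u = 21 + 3*(-149) = 21 - 447 = -426)
v(l, r) = 6 (v(l, r) = -3*(r*(r - r) - 2) = -3*(r*0 - 2) = -3*(0 - 2) = -3*(-2) = 6)
(-24792 - 10520) + v(u, H(3, -5)) = (-24792 - 10520) + 6 = -35312 + 6 = -35306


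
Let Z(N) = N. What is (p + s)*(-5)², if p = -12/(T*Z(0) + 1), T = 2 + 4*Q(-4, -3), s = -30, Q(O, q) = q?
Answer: -1050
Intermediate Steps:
T = -10 (T = 2 + 4*(-3) = 2 - 12 = -10)
p = -12 (p = -12/(-10*0 + 1) = -12/(0 + 1) = -12/1 = -12*1 = -12)
(p + s)*(-5)² = (-12 - 30)*(-5)² = -42*25 = -1050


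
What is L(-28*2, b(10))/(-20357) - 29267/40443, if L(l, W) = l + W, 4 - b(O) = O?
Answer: -593280853/823298151 ≈ -0.72061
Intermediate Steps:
b(O) = 4 - O
L(l, W) = W + l
L(-28*2, b(10))/(-20357) - 29267/40443 = ((4 - 1*10) - 28*2)/(-20357) - 29267/40443 = ((4 - 10) - 56)*(-1/20357) - 29267*1/40443 = (-6 - 56)*(-1/20357) - 29267/40443 = -62*(-1/20357) - 29267/40443 = 62/20357 - 29267/40443 = -593280853/823298151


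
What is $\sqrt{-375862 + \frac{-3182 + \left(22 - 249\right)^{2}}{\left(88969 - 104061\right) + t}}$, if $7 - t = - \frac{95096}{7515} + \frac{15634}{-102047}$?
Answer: $\frac{i \sqrt{50216154573548710307168779333963}}{11558611396403} \approx 613.08 i$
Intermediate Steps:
$t = \frac{15189933457}{766883205}$ ($t = 7 - \left(- \frac{95096}{7515} + \frac{15634}{-102047}\right) = 7 - \left(\left(-95096\right) \frac{1}{7515} + 15634 \left(- \frac{1}{102047}\right)\right) = 7 - \left(- \frac{95096}{7515} - \frac{15634}{102047}\right) = 7 - - \frac{9821751022}{766883205} = 7 + \frac{9821751022}{766883205} = \frac{15189933457}{766883205} \approx 19.807$)
$\sqrt{-375862 + \frac{-3182 + \left(22 - 249\right)^{2}}{\left(88969 - 104061\right) + t}} = \sqrt{-375862 + \frac{-3182 + \left(22 - 249\right)^{2}}{\left(88969 - 104061\right) + \frac{15189933457}{766883205}}} = \sqrt{-375862 + \frac{-3182 + \left(-227\right)^{2}}{\left(88969 - 104061\right) + \frac{15189933457}{766883205}}} = \sqrt{-375862 + \frac{-3182 + 51529}{-15092 + \frac{15189933457}{766883205}}} = \sqrt{-375862 + \frac{48347}{- \frac{11558611396403}{766883205}}} = \sqrt{-375862 + 48347 \left(- \frac{766883205}{11558611396403}\right)} = \sqrt{-375862 - \frac{37076502312135}{11558611396403}} = \sqrt{- \frac{4344479873177136521}{11558611396403}} = \frac{i \sqrt{50216154573548710307168779333963}}{11558611396403}$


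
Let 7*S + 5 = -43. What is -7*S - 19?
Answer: 29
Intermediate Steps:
S = -48/7 (S = -5/7 + (⅐)*(-43) = -5/7 - 43/7 = -48/7 ≈ -6.8571)
-7*S - 19 = -7*(-48/7) - 19 = 48 - 19 = 29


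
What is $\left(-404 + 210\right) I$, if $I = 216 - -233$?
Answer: $-87106$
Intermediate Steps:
$I = 449$ ($I = 216 + 233 = 449$)
$\left(-404 + 210\right) I = \left(-404 + 210\right) 449 = \left(-194\right) 449 = -87106$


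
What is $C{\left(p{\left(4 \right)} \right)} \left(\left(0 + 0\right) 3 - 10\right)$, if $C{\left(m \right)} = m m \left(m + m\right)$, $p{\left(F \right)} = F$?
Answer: $-1280$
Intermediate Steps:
$C{\left(m \right)} = 2 m^{3}$ ($C{\left(m \right)} = m^{2} \cdot 2 m = 2 m^{3}$)
$C{\left(p{\left(4 \right)} \right)} \left(\left(0 + 0\right) 3 - 10\right) = 2 \cdot 4^{3} \left(\left(0 + 0\right) 3 - 10\right) = 2 \cdot 64 \left(0 \cdot 3 - 10\right) = 128 \left(0 - 10\right) = 128 \left(-10\right) = -1280$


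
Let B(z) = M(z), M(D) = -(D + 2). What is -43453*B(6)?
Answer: 347624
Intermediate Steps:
M(D) = -2 - D (M(D) = -(2 + D) = -2 - D)
B(z) = -2 - z
-43453*B(6) = -43453*(-2 - 1*6) = -43453*(-2 - 6) = -43453*(-8) = 347624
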